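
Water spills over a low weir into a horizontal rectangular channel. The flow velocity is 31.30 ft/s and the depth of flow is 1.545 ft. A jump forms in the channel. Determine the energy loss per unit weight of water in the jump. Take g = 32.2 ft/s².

ΔE = 7.350 ft

Fr₁ = V₁/√(g·y₁) = 31.30/√(32.2×1.545) = 4.438.
Bélanger equation: y₂/y₁ = ½[√(1 + 8Fr₁²) − 1] = ½[√158.54 − 1] = 5.796.
y₂ = 5.796 × 1.545 = 8.954 ft.
q = V₁·y₁ = 31.30 × 1.545 = 48.36 ft²/s. V₂ = q/y₂ = 48.36/8.954 = 5.401 ft/s. E₁ = y₁ + V₁²/2g = 16.76 ft; E₂ = y₂ + V₂²/2g = 9.407 ft. ΔE = E₁ − E₂ = 7.350 ft.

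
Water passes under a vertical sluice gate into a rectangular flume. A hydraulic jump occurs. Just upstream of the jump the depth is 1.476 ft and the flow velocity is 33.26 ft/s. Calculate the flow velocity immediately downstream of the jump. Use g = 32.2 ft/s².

Fr₁ = V₁/√(g·y₁) = 33.26/√(32.2×1.476) = 4.824.
By Bélanger, y₂/y₁ = ½[√(1 + 8Fr₁²) − 1] = ½[√187.21 − 1] = 6.341.
y₂ = 6.341 × 1.476 = 9.360 ft.
q = V₁·y₁ = 33.26 × 1.476 = 49.09 ft²/s.
V₂ = q/y₂ = 49.09/9.360 = 5.245 ft/s.

V₂ = 5.245 ft/s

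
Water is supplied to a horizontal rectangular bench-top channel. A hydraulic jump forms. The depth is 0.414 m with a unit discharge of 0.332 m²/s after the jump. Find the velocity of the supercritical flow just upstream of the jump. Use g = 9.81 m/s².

V₁ = 3.17 m/s

V₂ = q/y₂ = 0.332/0.414 = 0.802 m/s; Fr₂ = V₂/√(g·y₂) = 0.398.
Applying the sequent-depth relation in reverse, y₁/y₂ = ½[√(1 + 8Fr₂²) − 1] = ½[√2.267 − 1] = 0.253.
y₁ = 0.253 × 0.414 = 0.105 m.
V₁ = q/y₁ = 0.332/0.105 = 3.17 m/s.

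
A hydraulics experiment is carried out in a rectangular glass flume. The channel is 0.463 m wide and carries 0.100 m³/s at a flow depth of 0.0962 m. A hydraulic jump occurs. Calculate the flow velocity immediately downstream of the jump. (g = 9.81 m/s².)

q = Q/b = 0.100/0.463 = 0.216 m²/s; V₁ = q/y₁ = 2.25 m/s. Fr₁ = V₁/√(g·y₁) = 2.31.
Sequent-depth ratio: y₂/y₁ = ½[√(1 + 8Fr₁²) − 1] = ½[√43.73 − 1] = 2.81.
y₂ = 2.81 × 0.0962 = 0.270 m.
V₂ = q/y₂ = 0.216/0.270 = 0.800 m/s.

V₂ = 0.800 m/s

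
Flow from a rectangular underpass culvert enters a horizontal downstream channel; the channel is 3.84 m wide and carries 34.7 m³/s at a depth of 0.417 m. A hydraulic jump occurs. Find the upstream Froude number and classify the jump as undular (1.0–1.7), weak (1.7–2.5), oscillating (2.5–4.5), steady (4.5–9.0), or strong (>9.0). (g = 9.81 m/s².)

Fr₁ = 10.7; strong jump

q = Q/b = 34.7/3.84 = 9.04 m²/s; V₁ = q/y₁ = 21.7 m/s. Fr₁ = V₁/√(g·y₁) = 10.7.
Fr₁ = 10.7 lies in the strong range.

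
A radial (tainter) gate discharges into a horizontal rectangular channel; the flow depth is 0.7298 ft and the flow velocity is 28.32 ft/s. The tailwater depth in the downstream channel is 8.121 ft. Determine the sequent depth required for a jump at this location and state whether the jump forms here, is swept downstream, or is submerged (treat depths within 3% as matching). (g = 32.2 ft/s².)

y₂ = 5.676 ft; the jump is submerged

Fr₁ = V₁/√(g·y₁) = 28.32/√(32.2×0.7298) = 5.842.
From the momentum equation for a rectangular channel, y₂/y₁ = ½[√(1 + 8Fr₁²) − 1] = ½[√274.03 − 1] = 7.777.
y₂ = 7.777 × 0.7298 = 5.676 ft.
Tailwater y_tw = 8.121 ft: y_tw > y₂, so the jump is submerged.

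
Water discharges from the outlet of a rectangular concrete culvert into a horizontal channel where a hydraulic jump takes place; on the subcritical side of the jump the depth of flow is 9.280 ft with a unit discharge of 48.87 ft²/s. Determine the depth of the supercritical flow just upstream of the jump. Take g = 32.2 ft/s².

y₁ = 1.485 ft

V₂ = q/y₂ = 48.87/9.280 = 5.266 ft/s; Fr₂ = V₂/√(g·y₂) = 0.3046.
Since the conjugate-depth ratio holds either way, y₁/y₂ = ½[√(1 + 8Fr₂²) − 1] = ½[√1.7425 − 1] = 0.1600.
y₁ = 0.1600 × 9.280 = 1.485 ft.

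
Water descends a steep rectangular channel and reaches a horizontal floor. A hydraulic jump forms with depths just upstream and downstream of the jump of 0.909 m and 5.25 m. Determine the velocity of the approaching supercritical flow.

For a rectangular channel the momentum equation gives q² = ½·g·y₁·y₂·(y₁ + y₂) = ½×9.81×0.909×5.25×6.16 = 144.
q = √144 = 12.0 m²/s.
V₁ = q/y₁ = 12.0/0.909 = 13.2 m/s.

V₁ = 13.2 m/s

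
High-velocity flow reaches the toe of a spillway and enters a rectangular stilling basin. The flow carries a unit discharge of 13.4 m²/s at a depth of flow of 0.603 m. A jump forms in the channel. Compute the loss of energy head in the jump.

V₁ = q/y₁ = 13.4/0.603 = 22.2 m/s. Fr₁ = V₁/√(g·y₁) = 22.2/√(9.81×0.603) = 9.14.
From the momentum equation for a rectangular channel, y₂/y₁ = ½[√(1 + 8Fr₁²) − 1] = ½[√668.8 − 1] = 12.4.
y₂ = 12.4 × 0.603 = 7.50 m.
Head loss: ΔE = (y₂ − y₁)³/(4y₁y₂) = (7.50 − 0.603)³/(4×0.603×7.50) = 328/18.1 = 18.1 m.

ΔE = 18.1 m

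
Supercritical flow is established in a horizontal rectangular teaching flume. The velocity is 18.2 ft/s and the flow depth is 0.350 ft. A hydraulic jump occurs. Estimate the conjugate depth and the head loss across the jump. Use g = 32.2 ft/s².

y₂ = 2.51 ft; ΔE = 2.88 ft

Fr₁ = V₁/√(g·y₁) = 18.2/√(32.2×0.350) = 5.42.
Sequent-depth ratio: y₂/y₁ = ½[√(1 + 8Fr₁²) − 1] = ½[√236.1 − 1] = 7.18.
y₂ = 7.18 × 0.350 = 2.51 ft.
Head loss: ΔE = (y₂ − y₁)³/(4y₁y₂) = (2.51 − 0.350)³/(4×0.350×2.51) = 10.1/3.52 = 2.88 ft.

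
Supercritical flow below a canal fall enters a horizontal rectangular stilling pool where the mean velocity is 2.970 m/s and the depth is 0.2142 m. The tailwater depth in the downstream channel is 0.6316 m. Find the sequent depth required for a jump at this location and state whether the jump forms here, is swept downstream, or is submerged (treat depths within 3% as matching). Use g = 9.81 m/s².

Fr₁ = V₁/√(g·y₁) = 2.970/√(9.81×0.2142) = 2.049.
Sequent-depth ratio: y₂/y₁ = ½[√(1 + 8Fr₁²) − 1] = ½[√34.583 − 1] = 2.440.
y₂ = 2.440 × 0.2142 = 0.5227 m.
Tailwater y_tw = 0.6316 m: y_tw > y₂, so the jump is submerged.

y₂ = 0.5227 m; the jump is submerged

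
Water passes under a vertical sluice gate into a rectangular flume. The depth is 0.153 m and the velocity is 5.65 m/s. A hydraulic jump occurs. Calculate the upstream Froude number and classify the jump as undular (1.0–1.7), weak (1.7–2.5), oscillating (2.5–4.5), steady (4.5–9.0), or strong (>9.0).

Fr₁ = 4.61; steady jump

Fr₁ = V₁/√(g·y₁) = 5.65/√(9.81×0.153) = 4.61.
Fr₁ = 4.61 lies in the steady range.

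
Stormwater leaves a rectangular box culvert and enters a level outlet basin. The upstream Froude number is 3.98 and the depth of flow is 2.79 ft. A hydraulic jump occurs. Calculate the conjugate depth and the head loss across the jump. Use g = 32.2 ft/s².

y₂ = 14.4 ft; ΔE = 9.68 ft

Fr₁ = 3.98 (given).
Conjugate-depth relation: y₂/y₁ = ½[√(1 + 8Fr₁²) − 1] = ½[√127.7 − 1] = 5.15.
y₂ = 5.15 × 2.79 = 14.4 ft.
Head loss: ΔE = (y₂ − y₁)³/(4y₁y₂) = (14.4 − 2.79)³/(4×2.79×14.4) = 1553/160 = 9.68 ft.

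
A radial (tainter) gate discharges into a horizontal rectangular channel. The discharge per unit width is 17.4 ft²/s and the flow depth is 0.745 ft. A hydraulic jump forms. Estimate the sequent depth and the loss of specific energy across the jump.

V₁ = q/y₁ = 17.4/0.745 = 23.4 ft/s. Fr₁ = V₁/√(g·y₁) = 23.4/√(32.2×0.745) = 4.77.
Conjugate-depth relation: y₂/y₁ = ½[√(1 + 8Fr₁²) − 1] = ½[√182.9 − 1] = 6.26.
y₂ = 6.26 × 0.745 = 4.67 ft.
V₂ = q/y₂ = 17.4/4.67 = 3.73 ft/s. E₁ = y₁ + V₁²/2g = 9.22 ft; E₂ = y₂ + V₂²/2g = 4.88 ft. ΔE = E₁ − E₂ = 4.33 ft.

y₂ = 4.67 ft; ΔE = 4.33 ft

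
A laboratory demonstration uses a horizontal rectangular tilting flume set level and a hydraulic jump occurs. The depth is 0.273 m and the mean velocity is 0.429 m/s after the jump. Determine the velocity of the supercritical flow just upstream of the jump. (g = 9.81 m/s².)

V₁ = 3.50 m/s

Fr₂ = V₂/√(g·y₂) = 0.429/√(9.81×0.273) = 0.262.
The Bélanger relation is symmetric: y₁/y₂ = ½[√(1 + 8Fr₂²) − 1] = ½[√1.550 − 1] = 0.122.
y₁ = 0.122 × 0.273 = 0.0334 m.
V₁ = q/y₁ = 0.117/0.0334 = 3.50 m/s.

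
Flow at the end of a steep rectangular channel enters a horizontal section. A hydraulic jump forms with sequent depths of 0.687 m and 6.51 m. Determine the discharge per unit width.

q = 12.6 m²/s

For a rectangular channel the momentum equation gives q² = ½·g·y₁·y₂·(y₁ + y₂) = ½×9.81×0.687×6.51×7.20 = 158.
q = √158 = 12.6 m²/s.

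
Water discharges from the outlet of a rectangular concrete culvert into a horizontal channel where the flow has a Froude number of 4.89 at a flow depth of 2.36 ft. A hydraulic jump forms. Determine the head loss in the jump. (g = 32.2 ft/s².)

Fr₁ = 4.89 (given).
Sequent-depth ratio: y₂/y₁ = ½[√(1 + 8Fr₁²) − 1] = ½[√192.3 − 1] = 6.43.
y₂ = 6.43 × 2.36 = 15.2 ft.
V₁ = Fr₁·√(g·y₁) = 4.89×√(32.2×2.36) = 42.6 ft/s; q = V₁·y₁ = 101 ft²/s. V₂ = q/y₂ = 101/15.2 = 6.63 ft/s. E₁ = y₁ + V₁²/2g = 30.6 ft; E₂ = y₂ + V₂²/2g = 15.9 ft. ΔE = E₁ − E₂ = 14.7 ft.

ΔE = 14.7 ft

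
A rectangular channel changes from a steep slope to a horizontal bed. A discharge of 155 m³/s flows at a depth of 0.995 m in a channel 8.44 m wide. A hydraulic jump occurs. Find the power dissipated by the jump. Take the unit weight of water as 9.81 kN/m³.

P = 15582 kW

q = Q/b = 155/8.44 = 18.4 m²/s; V₁ = q/y₁ = 18.5 m/s. Fr₁ = V₁/√(g·y₁) = 5.91.
By Bélanger, y₂/y₁ = ½[√(1 + 8Fr₁²) − 1] = ½[√280.2 − 1] = 7.87.
y₂ = 7.87 × 0.995 = 7.83 m.
Head loss: ΔE = (y₂ − y₁)³/(4y₁y₂) = (7.83 − 0.995)³/(4×0.995×7.83) = 319/31.2 = 10.2 m.
P = γ·Q·ΔE = 9.81 × 155 × 10.2 = 15582 kW.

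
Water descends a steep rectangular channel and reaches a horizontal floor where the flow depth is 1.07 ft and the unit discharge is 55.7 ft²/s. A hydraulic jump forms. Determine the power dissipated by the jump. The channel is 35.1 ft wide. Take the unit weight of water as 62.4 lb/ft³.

P = 6646 hp

V₁ = q/y₁ = 55.7/1.07 = 52.1 ft/s. Fr₁ = V₁/√(g·y₁) = 52.1/√(32.2×1.07) = 8.87.
By Bélanger, y₂/y₁ = ½[√(1 + 8Fr₁²) − 1] = ½[√630.2 − 1] = 12.1.
y₂ = 12.1 × 1.07 = 12.9 ft.
Head loss: ΔE = (y₂ − y₁)³/(4y₁y₂) = (12.9 − 1.07)³/(4×1.07×12.9) = 1654/55.2 = 30.0 ft.
Q = q·b = 55.7 × 35.1 = 1955 cfs. P = γ·Q·ΔE/550 = 62.4 × 1955 × 30.0 / 550 = 6646 hp.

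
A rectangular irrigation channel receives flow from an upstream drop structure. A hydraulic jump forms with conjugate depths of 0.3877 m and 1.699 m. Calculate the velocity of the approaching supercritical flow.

For a rectangular channel the momentum equation gives q² = ½·g·y₁·y₂·(y₁ + y₂) = ½×9.81×0.3877×1.699×2.087 = 6.742.
q = √6.742 = 2.597 m²/s.
V₁ = q/y₁ = 2.597/0.3877 = 6.697 m/s.

V₁ = 6.697 m/s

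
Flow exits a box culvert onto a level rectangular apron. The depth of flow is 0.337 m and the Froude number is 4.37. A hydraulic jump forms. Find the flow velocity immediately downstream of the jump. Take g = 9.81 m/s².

Fr₁ = 4.37 (given).
Conjugate-depth relation: y₂/y₁ = ½[√(1 + 8Fr₁²) − 1] = ½[√153.8 − 1] = 5.70.
y₂ = 5.70 × 0.337 = 1.92 m.
V₁ = Fr₁·√(g·y₁) = 4.37×√(9.81×0.337) = 7.95 m/s; q = V₁·y₁ = 2.68 m²/s.
V₂ = q/y₂ = 2.68/1.92 = 1.39 m/s.

V₂ = 1.39 m/s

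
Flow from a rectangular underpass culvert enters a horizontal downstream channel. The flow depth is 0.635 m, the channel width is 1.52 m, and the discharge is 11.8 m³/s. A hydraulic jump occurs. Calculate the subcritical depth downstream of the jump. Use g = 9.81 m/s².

y₂ = 4.09 m

q = Q/b = 11.8/1.52 = 7.76 m²/s; V₁ = q/y₁ = 12.2 m/s. Fr₁ = V₁/√(g·y₁) = 4.90.
By Bélanger, y₂/y₁ = ½[√(1 + 8Fr₁²) − 1] = ½[√192.9 − 1] = 6.45.
y₂ = 6.45 × 0.635 = 4.09 m.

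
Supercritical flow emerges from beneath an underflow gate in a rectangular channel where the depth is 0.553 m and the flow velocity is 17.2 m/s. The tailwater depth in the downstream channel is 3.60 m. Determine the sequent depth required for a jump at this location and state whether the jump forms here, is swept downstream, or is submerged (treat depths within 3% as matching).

y₂ = 5.51 m; the jump is swept downstream

Fr₁ = V₁/√(g·y₁) = 17.2/√(9.81×0.553) = 7.38.
By Bélanger, y₂/y₁ = ½[√(1 + 8Fr₁²) − 1] = ½[√437.3 − 1] = 9.96.
y₂ = 9.96 × 0.553 = 5.51 m.
Tailwater y_tw = 3.60 m: y_tw < y₂, so the jump is swept downstream.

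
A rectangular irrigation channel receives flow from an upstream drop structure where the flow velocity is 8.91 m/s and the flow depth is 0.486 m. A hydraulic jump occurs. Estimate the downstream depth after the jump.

Fr₁ = V₁/√(g·y₁) = 8.91/√(9.81×0.486) = 4.08.
Bélanger equation: y₂/y₁ = ½[√(1 + 8Fr₁²) − 1] = ½[√134.2 − 1] = 5.29.
y₂ = 5.29 × 0.486 = 2.57 m.

y₂ = 2.57 m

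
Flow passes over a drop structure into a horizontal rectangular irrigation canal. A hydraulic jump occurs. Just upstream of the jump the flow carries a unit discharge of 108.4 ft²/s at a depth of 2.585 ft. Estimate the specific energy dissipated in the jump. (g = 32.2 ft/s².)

ΔE = 13.58 ft

V₁ = q/y₁ = 108.4/2.585 = 41.93 ft/s. Fr₁ = V₁/√(g·y₁) = 41.93/√(32.2×2.585) = 4.596.
Bélanger equation: y₂/y₁ = ½[√(1 + 8Fr₁²) − 1] = ½[√170.01 − 1] = 6.019.
y₂ = 6.019 × 2.585 = 15.56 ft.
V₂ = q/y₂ = 108.4/15.56 = 6.967 ft/s. E₁ = y₁ + V₁²/2g = 29.89 ft; E₂ = y₂ + V₂²/2g = 16.31 ft. ΔE = E₁ − E₂ = 13.58 ft.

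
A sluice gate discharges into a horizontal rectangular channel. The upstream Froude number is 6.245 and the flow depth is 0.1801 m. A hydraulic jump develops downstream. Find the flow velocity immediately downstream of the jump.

V₂ = 0.9946 m/s

Fr₁ = 6.245 (given).
From the momentum equation for a rectangular channel, y₂/y₁ = ½[√(1 + 8Fr₁²) − 1] = ½[√313.00 − 1] = 8.346.
y₂ = 8.346 × 0.1801 = 1.503 m.
V₁ = Fr₁·√(g·y₁) = 6.245×√(9.81×0.1801) = 8.301 m/s; q = V₁·y₁ = 1.495 m²/s.
V₂ = q/y₂ = 1.495/1.503 = 0.9946 m/s.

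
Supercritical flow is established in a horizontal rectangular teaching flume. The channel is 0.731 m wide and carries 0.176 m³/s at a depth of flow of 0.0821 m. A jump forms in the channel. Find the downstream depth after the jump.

y₂ = 0.341 m

q = Q/b = 0.176/0.731 = 0.241 m²/s; V₁ = q/y₁ = 2.93 m/s. Fr₁ = V₁/√(g·y₁) = 3.27.
From the momentum equation for a rectangular channel, y₂/y₁ = ½[√(1 + 8Fr₁²) − 1] = ½[√86.42 − 1] = 4.15.
y₂ = 4.15 × 0.0821 = 0.341 m.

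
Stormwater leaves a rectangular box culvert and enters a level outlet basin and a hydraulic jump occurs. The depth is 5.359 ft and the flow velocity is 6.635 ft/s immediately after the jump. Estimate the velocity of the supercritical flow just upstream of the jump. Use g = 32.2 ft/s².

V₁ = 17.84 ft/s

Fr₂ = V₂/√(g·y₂) = 6.635/√(32.2×5.359) = 0.5051.
The Bélanger relation is symmetric: y₁/y₂ = ½[√(1 + 8Fr₂²) − 1] = ½[√3.0409 − 1] = 0.3719.
y₁ = 0.3719 × 5.359 = 1.993 ft.
V₁ = q/y₁ = 35.56/1.993 = 17.84 ft/s.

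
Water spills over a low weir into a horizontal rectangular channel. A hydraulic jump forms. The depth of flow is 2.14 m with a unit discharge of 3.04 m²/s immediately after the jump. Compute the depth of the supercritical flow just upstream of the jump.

y₁ = 0.353 m

V₂ = q/y₂ = 3.04/2.14 = 1.42 m/s; Fr₂ = V₂/√(g·y₂) = 0.310.
The Bélanger relation is symmetric: y₁/y₂ = ½[√(1 + 8Fr₂²) − 1] = ½[√1.769 − 1] = 0.165.
y₁ = 0.165 × 2.14 = 0.353 m.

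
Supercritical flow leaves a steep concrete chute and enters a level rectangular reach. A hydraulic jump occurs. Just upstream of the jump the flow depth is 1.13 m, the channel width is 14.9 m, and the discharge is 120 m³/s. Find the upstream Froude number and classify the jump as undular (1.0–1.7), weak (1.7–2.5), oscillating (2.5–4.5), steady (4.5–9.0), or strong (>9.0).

q = Q/b = 120/14.9 = 8.05 m²/s; V₁ = q/y₁ = 7.13 m/s. Fr₁ = V₁/√(g·y₁) = 2.14.
Fr₁ = 2.14 lies in the weak range.

Fr₁ = 2.14; weak jump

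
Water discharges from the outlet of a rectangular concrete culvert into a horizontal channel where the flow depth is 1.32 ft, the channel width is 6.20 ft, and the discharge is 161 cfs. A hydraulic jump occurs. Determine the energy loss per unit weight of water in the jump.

q = Q/b = 161/6.20 = 26.0 ft²/s; V₁ = q/y₁ = 19.7 ft/s. Fr₁ = V₁/√(g·y₁) = 3.02.
By Bélanger, y₂/y₁ = ½[√(1 + 8Fr₁²) − 1] = ½[√73.84 − 1] = 3.80.
y₂ = 3.80 × 1.32 = 5.01 ft.
V₂ = q/y₂ = 26.0/5.01 = 5.18 ft/s. E₁ = y₁ + V₁²/2g = 7.33 ft; E₂ = y₂ + V₂²/2g = 5.43 ft. ΔE = E₁ − E₂ = 1.90 ft.

ΔE = 1.90 ft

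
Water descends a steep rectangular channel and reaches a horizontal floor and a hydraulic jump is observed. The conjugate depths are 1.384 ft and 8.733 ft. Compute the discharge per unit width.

q = 44.37 ft²/s

For a rectangular channel the momentum equation gives q² = ½·g·y₁·y₂·(y₁ + y₂) = ½×32.2×1.384×8.733×10.12 = 1969.
q = √1969 = 44.37 ft²/s.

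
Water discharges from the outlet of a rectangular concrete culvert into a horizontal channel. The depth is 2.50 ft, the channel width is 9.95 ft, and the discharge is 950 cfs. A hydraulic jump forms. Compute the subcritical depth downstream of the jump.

y₂ = 13.9 ft

q = Q/b = 950/9.95 = 95.5 ft²/s; V₁ = q/y₁ = 38.2 ft/s. Fr₁ = V₁/√(g·y₁) = 4.26.
By Bélanger, y₂/y₁ = ½[√(1 + 8Fr₁²) − 1] = ½[√145.9 − 1] = 5.54.
y₂ = 5.54 × 2.50 = 13.9 ft.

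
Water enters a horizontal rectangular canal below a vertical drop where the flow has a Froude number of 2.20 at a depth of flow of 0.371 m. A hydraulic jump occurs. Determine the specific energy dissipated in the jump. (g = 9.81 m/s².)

ΔE = 0.157 m

Fr₁ = 2.20 (given).
By Bélanger, y₂/y₁ = ½[√(1 + 8Fr₁²) − 1] = ½[√39.72 − 1] = 2.65.
y₂ = 2.65 × 0.371 = 0.984 m.
Head loss: ΔE = (y₂ − y₁)³/(4y₁y₂) = (0.984 − 0.371)³/(4×0.371×0.984) = 0.230/1.46 = 0.157 m.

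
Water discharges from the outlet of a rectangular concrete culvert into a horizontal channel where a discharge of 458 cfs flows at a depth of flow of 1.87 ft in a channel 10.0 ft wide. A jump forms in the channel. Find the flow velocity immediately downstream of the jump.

q = Q/b = 458/10.0 = 45.8 ft²/s; V₁ = q/y₁ = 24.5 ft/s. Fr₁ = V₁/√(g·y₁) = 3.16.
From the momentum equation for a rectangular channel, y₂/y₁ = ½[√(1 + 8Fr₁²) − 1] = ½[√80.70 − 1] = 3.99.
y₂ = 3.99 × 1.87 = 7.46 ft.
V₂ = q/y₂ = 45.8/7.46 = 6.14 ft/s.

V₂ = 6.14 ft/s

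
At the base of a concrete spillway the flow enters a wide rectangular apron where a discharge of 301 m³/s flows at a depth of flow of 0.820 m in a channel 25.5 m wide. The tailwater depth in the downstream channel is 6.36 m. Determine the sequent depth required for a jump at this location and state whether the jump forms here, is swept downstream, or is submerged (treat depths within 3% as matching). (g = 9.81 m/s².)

q = Q/b = 301/25.5 = 11.8 m²/s; V₁ = q/y₁ = 14.4 m/s. Fr₁ = V₁/√(g·y₁) = 5.08.
Bélanger equation: y₂/y₁ = ½[√(1 + 8Fr₁²) − 1] = ½[√207.1 − 1] = 6.70.
y₂ = 6.70 × 0.820 = 5.49 m.
Tailwater y_tw = 6.36 m: y_tw > y₂, so the jump is submerged.

y₂ = 5.49 m; the jump is submerged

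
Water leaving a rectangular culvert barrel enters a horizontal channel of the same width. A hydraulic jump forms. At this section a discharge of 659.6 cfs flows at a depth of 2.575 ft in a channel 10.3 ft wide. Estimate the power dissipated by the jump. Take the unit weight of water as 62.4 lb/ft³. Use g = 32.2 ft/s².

P = 194.9 hp

q = Q/b = 659.6/10.3 = 64.04 ft²/s; V₁ = q/y₁ = 24.87 ft/s. Fr₁ = V₁/√(g·y₁) = 2.731.
Sequent-depth ratio: y₂/y₁ = ½[√(1 + 8Fr₁²) − 1] = ½[√60.675 − 1] = 3.395.
y₂ = 3.395 × 2.575 = 8.741 ft.
Head loss: ΔE = (y₂ − y₁)³/(4y₁y₂) = (8.741 − 2.575)³/(4×2.575×8.741) = 234.5/90.04 = 2.604 ft.
P = γ·Q·ΔE/550 = 62.4 × 659.6 × 2.604 / 550 = 194.9 hp.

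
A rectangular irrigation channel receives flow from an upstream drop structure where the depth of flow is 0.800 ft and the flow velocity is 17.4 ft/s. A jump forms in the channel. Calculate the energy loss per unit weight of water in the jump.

ΔE = 1.76 ft

Fr₁ = V₁/√(g·y₁) = 17.4/√(32.2×0.800) = 3.43.
Conjugate-depth relation: y₂/y₁ = ½[√(1 + 8Fr₁²) − 1] = ½[√95.02 − 1] = 4.37.
y₂ = 4.37 × 0.800 = 3.50 ft.
Head loss: ΔE = (y₂ − y₁)³/(4y₁y₂) = (3.50 − 0.800)³/(4×0.800×3.50) = 19.7/11.2 = 1.76 ft.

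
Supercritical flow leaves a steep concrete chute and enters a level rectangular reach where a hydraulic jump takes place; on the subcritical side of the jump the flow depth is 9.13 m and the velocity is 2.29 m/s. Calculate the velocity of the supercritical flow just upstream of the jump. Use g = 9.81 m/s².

V₁ = 21.6 m/s

Fr₂ = V₂/√(g·y₂) = 2.29/√(9.81×9.13) = 0.242.
Applying the sequent-depth relation in reverse, y₁/y₂ = ½[√(1 + 8Fr₂²) − 1] = ½[√1.468 − 1] = 0.106.
y₁ = 0.106 × 9.13 = 0.967 m.
V₁ = q/y₁ = 20.9/0.967 = 21.6 m/s.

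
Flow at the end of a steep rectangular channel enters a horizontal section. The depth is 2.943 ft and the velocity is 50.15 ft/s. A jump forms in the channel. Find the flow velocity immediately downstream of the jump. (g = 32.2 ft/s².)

Fr₁ = V₁/√(g·y₁) = 50.15/√(32.2×2.943) = 5.152.
By Bélanger, y₂/y₁ = ½[√(1 + 8Fr₁²) − 1] = ½[√213.32 − 1] = 6.803.
y₂ = 6.803 × 2.943 = 20.02 ft.
q = V₁·y₁ = 50.15 × 2.943 = 147.6 ft²/s.
V₂ = q/y₂ = 147.6/20.02 = 7.372 ft/s.

V₂ = 7.372 ft/s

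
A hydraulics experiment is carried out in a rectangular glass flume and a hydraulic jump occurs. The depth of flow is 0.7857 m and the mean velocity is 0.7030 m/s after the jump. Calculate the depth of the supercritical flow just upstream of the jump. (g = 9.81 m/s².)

y₁ = 0.09036 m

Fr₂ = V₂/√(g·y₂) = 0.7030/√(9.81×0.7857) = 0.2532.
The Bélanger relation is symmetric: y₁/y₂ = ½[√(1 + 8Fr₂²) − 1] = ½[√1.5129 − 1] = 0.1150.
y₁ = 0.1150 × 0.7857 = 0.09036 m.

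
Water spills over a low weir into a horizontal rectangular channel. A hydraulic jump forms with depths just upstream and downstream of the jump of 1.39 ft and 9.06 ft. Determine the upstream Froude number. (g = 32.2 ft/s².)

For a rectangular channel the momentum equation gives q² = ½·g·y₁·y₂·(y₁ + y₂) = ½×32.2×1.39×9.06×10.5 = 2119.
q = √2119 = 46.0 ft²/s.
V₁ = q/y₁ = 33.1 ft/s; Fr₁ = V₁/√(g·y₁) = 4.95.

Fr₁ = 4.95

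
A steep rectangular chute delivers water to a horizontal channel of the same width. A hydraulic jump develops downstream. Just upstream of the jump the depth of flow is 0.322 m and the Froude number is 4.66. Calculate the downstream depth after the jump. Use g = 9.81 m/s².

Fr₁ = 4.66 (given).
From the momentum equation for a rectangular channel, y₂/y₁ = ½[√(1 + 8Fr₁²) − 1] = ½[√174.7 − 1] = 6.11.
y₂ = 6.11 × 0.322 = 1.97 m.

y₂ = 1.97 m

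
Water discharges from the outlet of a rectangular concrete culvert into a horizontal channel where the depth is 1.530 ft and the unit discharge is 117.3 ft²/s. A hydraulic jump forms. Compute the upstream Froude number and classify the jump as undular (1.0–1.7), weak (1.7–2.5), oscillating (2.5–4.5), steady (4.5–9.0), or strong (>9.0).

Fr₁ = 10.92; strong jump

V₁ = q/y₁ = 117.3/1.530 = 76.67 ft/s. Fr₁ = V₁/√(g·y₁) = 76.67/√(32.2×1.530) = 10.92.
Fr₁ = 10.92 lies in the strong range.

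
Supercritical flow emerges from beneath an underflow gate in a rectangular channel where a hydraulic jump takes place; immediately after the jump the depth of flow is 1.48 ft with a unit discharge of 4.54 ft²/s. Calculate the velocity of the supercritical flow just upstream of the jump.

V₁ = 10.1 ft/s

V₂ = q/y₂ = 4.54/1.48 = 3.07 ft/s; Fr₂ = V₂/√(g·y₂) = 0.444.
From the momentum equation (using Fr₂), y₁/y₂ = ½[√(1 + 8Fr₂²) − 1] = ½[√2.580 − 1] = 0.303.
y₁ = 0.303 × 1.48 = 0.449 ft.
V₁ = q/y₁ = 4.54/0.449 = 10.1 ft/s.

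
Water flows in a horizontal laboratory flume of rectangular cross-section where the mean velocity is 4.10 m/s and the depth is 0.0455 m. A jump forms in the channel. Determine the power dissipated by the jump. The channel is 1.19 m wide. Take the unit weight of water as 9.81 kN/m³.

P = 1.13 kW

Fr₁ = V₁/√(g·y₁) = 4.10/√(9.81×0.0455) = 6.14.
By Bélanger, y₂/y₁ = ½[√(1 + 8Fr₁²) − 1] = ½[√302.3 − 1] = 8.19.
y₂ = 8.19 × 0.0455 = 0.373 m.
q = V₁·y₁ = 4.10 × 0.0455 = 0.187 m²/s. V₂ = q/y₂ = 0.187/0.373 = 0.500 m/s. E₁ = y₁ + V₁²/2g = 0.902 m; E₂ = y₂ + V₂²/2g = 0.386 m. ΔE = E₁ − E₂ = 0.517 m.
Q = q·b = 0.187 × 1.19 = 0.222 m³/s. P = γ·Q·ΔE = 9.81 × 0.222 × 0.517 = 1.13 kW.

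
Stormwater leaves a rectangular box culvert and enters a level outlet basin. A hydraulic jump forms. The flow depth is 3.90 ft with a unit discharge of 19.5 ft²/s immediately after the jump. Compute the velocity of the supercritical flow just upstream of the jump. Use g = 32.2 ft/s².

V₁ = 16.4 ft/s

V₂ = q/y₂ = 19.5/3.90 = 5.00 ft/s; Fr₂ = V₂/√(g·y₂) = 0.446.
The Bélanger relation is symmetric: y₁/y₂ = ½[√(1 + 8Fr₂²) − 1] = ½[√2.593 − 1] = 0.305.
y₁ = 0.305 × 3.90 = 1.19 ft.
V₁ = q/y₁ = 19.5/1.19 = 16.4 ft/s.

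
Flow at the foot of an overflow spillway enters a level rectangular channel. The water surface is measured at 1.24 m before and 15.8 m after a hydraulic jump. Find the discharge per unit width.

For a rectangular channel the momentum equation gives q² = ½·g·y₁·y₂·(y₁ + y₂) = ½×9.81×1.24×15.8×17.0 = 1638.
q = √1638 = 40.5 m²/s.

q = 40.5 m²/s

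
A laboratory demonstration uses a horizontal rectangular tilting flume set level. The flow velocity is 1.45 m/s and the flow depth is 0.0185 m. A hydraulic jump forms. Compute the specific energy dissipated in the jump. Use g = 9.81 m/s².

ΔE = 0.0397 m

Fr₁ = V₁/√(g·y₁) = 1.45/√(9.81×0.0185) = 3.40.
By Bélanger, y₂/y₁ = ½[√(1 + 8Fr₁²) − 1] = ½[√93.68 − 1] = 4.34.
y₂ = 4.34 × 0.0185 = 0.0803 m.
q = V₁·y₁ = 1.45 × 0.0185 = 0.0268 m²/s. V₂ = q/y₂ = 0.0268/0.0803 = 0.334 m/s. E₁ = y₁ + V₁²/2g = 0.126 m; E₂ = y₂ + V₂²/2g = 0.0860 m. ΔE = E₁ − E₂ = 0.0397 m.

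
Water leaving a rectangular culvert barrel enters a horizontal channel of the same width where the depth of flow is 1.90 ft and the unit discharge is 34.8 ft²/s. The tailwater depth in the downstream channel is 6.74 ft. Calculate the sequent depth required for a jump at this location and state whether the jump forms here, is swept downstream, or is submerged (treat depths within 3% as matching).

V₁ = q/y₁ = 34.8/1.90 = 18.3 ft/s. Fr₁ = V₁/√(g·y₁) = 18.3/√(32.2×1.90) = 2.34.
Bélanger equation: y₂/y₁ = ½[√(1 + 8Fr₁²) − 1] = ½[√44.87 − 1] = 2.85.
y₂ = 2.85 × 1.90 = 5.41 ft.
Tailwater y_tw = 6.74 ft: y_tw > y₂, so the jump is submerged.

y₂ = 5.41 ft; the jump is submerged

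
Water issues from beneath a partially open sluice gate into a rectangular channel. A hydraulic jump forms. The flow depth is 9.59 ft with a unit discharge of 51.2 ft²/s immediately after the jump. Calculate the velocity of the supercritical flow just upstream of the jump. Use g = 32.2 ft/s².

V₂ = q/y₂ = 51.2/9.59 = 5.34 ft/s; Fr₂ = V₂/√(g·y₂) = 0.304.
The Bélanger relation is symmetric: y₁/y₂ = ½[√(1 + 8Fr₂²) − 1] = ½[√1.738 − 1] = 0.159.
y₁ = 0.159 × 9.59 = 1.53 ft.
V₁ = q/y₁ = 51.2/1.53 = 33.5 ft/s.

V₁ = 33.5 ft/s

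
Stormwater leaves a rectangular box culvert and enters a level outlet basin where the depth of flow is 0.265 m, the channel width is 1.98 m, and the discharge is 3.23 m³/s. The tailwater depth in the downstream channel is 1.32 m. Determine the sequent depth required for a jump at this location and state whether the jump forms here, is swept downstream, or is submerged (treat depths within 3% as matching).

y₂ = 1.30 m; the jump forms here

q = Q/b = 3.23/1.98 = 1.63 m²/s; V₁ = q/y₁ = 6.16 m/s. Fr₁ = V₁/√(g·y₁) = 3.82.
Sequent-depth ratio: y₂/y₁ = ½[√(1 + 8Fr₁²) − 1] = ½[√117.6 − 1] = 4.92.
y₂ = 4.92 × 0.265 = 1.30 m.
Tailwater y_tw = 1.32 m: y_tw ≈ y₂, so the jump forms here.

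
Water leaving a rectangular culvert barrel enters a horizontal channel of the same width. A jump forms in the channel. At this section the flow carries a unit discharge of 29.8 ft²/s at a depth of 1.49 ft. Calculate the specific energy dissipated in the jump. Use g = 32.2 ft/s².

ΔE = 1.84 ft

V₁ = q/y₁ = 29.8/1.49 = 20.0 ft/s. Fr₁ = V₁/√(g·y₁) = 20.0/√(32.2×1.49) = 2.89.
By Bélanger, y₂/y₁ = ½[√(1 + 8Fr₁²) − 1] = ½[√67.70 − 1] = 3.61.
y₂ = 3.61 × 1.49 = 5.38 ft.
Head loss: ΔE = (y₂ − y₁)³/(4y₁y₂) = (5.38 − 1.49)³/(4×1.49×5.38) = 59.1/32.1 = 1.84 ft.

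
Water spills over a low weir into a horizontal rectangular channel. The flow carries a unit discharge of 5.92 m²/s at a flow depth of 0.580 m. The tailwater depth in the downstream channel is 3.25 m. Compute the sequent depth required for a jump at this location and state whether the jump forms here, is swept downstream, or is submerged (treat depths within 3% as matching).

V₁ = q/y₁ = 5.92/0.580 = 10.2 m/s. Fr₁ = V₁/√(g·y₁) = 10.2/√(9.81×0.580) = 4.28.
Bélanger equation: y₂/y₁ = ½[√(1 + 8Fr₁²) − 1] = ½[√147.5 − 1] = 5.57.
y₂ = 5.57 × 0.580 = 3.23 m.
Tailwater y_tw = 3.25 m: y_tw ≈ y₂, so the jump forms here.

y₂ = 3.23 m; the jump forms here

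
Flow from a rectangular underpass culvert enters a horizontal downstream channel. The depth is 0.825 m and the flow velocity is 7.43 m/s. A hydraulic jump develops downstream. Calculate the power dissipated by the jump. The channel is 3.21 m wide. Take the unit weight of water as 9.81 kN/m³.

P = 136 kW

Fr₁ = V₁/√(g·y₁) = 7.43/√(9.81×0.825) = 2.61.
Sequent-depth ratio: y₂/y₁ = ½[√(1 + 8Fr₁²) − 1] = ½[√55.57 − 1] = 3.23.
y₂ = 3.23 × 0.825 = 2.66 m.
Head loss: ΔE = (y₂ − y₁)³/(4y₁y₂) = (2.66 − 0.825)³/(4×0.825×2.66) = 6.20/8.79 = 0.706 m.
q = V₁·y₁ = 7.43 × 0.825 = 6.13 m²/s. Q = q·b = 6.13 × 3.21 = 19.7 m³/s. P = γ·Q·ΔE = 9.81 × 19.7 × 0.706 = 136 kW.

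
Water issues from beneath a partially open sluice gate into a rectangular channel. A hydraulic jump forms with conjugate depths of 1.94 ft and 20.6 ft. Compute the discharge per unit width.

For a rectangular channel the momentum equation gives q² = ½·g·y₁·y₂·(y₁ + y₂) = ½×32.2×1.94×20.6×22.5 = 14503.
q = √14503 = 120 ft²/s.

q = 120 ft²/s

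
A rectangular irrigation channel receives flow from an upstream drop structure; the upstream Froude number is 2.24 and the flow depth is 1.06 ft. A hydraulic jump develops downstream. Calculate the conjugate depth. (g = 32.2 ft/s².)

Fr₁ = 2.24 (given).
By Bélanger, y₂/y₁ = ½[√(1 + 8Fr₁²) − 1] = ½[√41.14 − 1] = 2.71.
y₂ = 2.71 × 1.06 = 2.87 ft.

y₂ = 2.87 ft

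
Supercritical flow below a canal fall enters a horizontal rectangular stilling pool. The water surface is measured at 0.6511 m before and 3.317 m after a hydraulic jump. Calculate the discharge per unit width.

q = 6.483 m²/s

For a rectangular channel the momentum equation gives q² = ½·g·y₁·y₂·(y₁ + y₂) = ½×9.81×0.6511×3.317×3.968 = 42.04.
q = √42.04 = 6.483 m²/s.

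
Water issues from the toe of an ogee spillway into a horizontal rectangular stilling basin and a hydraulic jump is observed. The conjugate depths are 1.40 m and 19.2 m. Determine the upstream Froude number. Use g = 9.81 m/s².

For a rectangular channel the momentum equation gives q² = ½·g·y₁·y₂·(y₁ + y₂) = ½×9.81×1.40×19.2×20.6 = 2716.
q = √2716 = 52.1 m²/s.
V₁ = q/y₁ = 37.2 m/s; Fr₁ = V₁/√(g·y₁) = 10.0.

Fr₁ = 10.0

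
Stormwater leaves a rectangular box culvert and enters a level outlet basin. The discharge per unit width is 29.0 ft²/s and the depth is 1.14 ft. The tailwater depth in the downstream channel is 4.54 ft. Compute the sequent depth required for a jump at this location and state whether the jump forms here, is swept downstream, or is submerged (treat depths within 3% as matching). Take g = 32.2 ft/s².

y₂ = 6.22 ft; the jump is swept downstream

V₁ = q/y₁ = 29.0/1.14 = 25.4 ft/s. Fr₁ = V₁/√(g·y₁) = 25.4/√(32.2×1.14) = 4.20.
By Bélanger, y₂/y₁ = ½[√(1 + 8Fr₁²) − 1] = ½[√142.0 − 1] = 5.46.
y₂ = 5.46 × 1.14 = 6.22 ft.
Tailwater y_tw = 4.54 ft: y_tw < y₂, so the jump is swept downstream.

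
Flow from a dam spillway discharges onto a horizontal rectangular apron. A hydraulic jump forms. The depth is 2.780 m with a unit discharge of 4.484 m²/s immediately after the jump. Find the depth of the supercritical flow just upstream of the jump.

V₂ = q/y₂ = 4.484/2.780 = 1.613 m/s; Fr₂ = V₂/√(g·y₂) = 0.3089.
The Bélanger relation is symmetric: y₁/y₂ = ½[√(1 + 8Fr₂²) − 1] = ½[√1.7632 − 1] = 0.1639.
y₁ = 0.1639 × 2.780 = 0.4557 m.

y₁ = 0.4557 m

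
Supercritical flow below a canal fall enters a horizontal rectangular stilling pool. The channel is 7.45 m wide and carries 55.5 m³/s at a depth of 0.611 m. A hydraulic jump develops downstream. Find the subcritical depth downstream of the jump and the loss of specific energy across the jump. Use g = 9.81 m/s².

y₂ = 4.01 m; ΔE = 4.00 m

q = Q/b = 55.5/7.45 = 7.45 m²/s; V₁ = q/y₁ = 12.2 m/s. Fr₁ = V₁/√(g·y₁) = 4.98.
Bélanger equation: y₂/y₁ = ½[√(1 + 8Fr₁²) − 1] = ½[√199.4 − 1] = 6.56.
y₂ = 6.56 × 0.611 = 4.01 m.
Head loss: ΔE = (y₂ − y₁)³/(4y₁y₂) = (4.01 − 0.611)³/(4×0.611×4.01) = 39.2/9.80 = 4.00 m.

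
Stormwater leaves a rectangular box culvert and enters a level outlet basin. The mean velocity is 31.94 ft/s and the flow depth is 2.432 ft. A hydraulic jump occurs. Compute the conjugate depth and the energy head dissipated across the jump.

y₂ = 11.26 ft; ΔE = 6.277 ft

Fr₁ = V₁/√(g·y₁) = 31.94/√(32.2×2.432) = 3.609.
From the momentum equation for a rectangular channel, y₂/y₁ = ½[√(1 + 8Fr₁²) − 1] = ½[√105.22 − 1] = 4.629.
y₂ = 4.629 × 2.432 = 11.26 ft.
Head loss: ΔE = (y₂ − y₁)³/(4y₁y₂) = (11.26 − 2.432)³/(4×2.432×11.26) = 687.3/109.5 = 6.277 ft.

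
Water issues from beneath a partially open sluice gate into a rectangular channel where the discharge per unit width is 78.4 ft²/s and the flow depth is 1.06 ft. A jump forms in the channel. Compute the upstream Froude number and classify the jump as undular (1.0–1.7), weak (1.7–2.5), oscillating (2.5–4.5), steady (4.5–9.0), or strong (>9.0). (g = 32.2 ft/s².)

Fr₁ = 12.7; strong jump

V₁ = q/y₁ = 78.4/1.06 = 74.0 ft/s. Fr₁ = V₁/√(g·y₁) = 74.0/√(32.2×1.06) = 12.7.
Fr₁ = 12.7 lies in the strong range.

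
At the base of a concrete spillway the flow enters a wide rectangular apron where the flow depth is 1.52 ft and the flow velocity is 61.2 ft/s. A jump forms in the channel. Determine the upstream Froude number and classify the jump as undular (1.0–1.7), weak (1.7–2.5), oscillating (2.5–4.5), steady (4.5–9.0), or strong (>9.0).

Fr₁ = V₁/√(g·y₁) = 61.2/√(32.2×1.52) = 8.75.
Fr₁ = 8.75 lies in the steady range.

Fr₁ = 8.75; steady jump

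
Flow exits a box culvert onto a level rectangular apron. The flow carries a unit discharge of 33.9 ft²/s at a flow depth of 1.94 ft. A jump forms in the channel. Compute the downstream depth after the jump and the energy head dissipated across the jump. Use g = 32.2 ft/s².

V₁ = q/y₁ = 33.9/1.94 = 17.5 ft/s. Fr₁ = V₁/√(g·y₁) = 17.5/√(32.2×1.94) = 2.21.
By Bélanger, y₂/y₁ = ½[√(1 + 8Fr₁²) − 1] = ½[√40.10 − 1] = 2.67.
y₂ = 2.67 × 1.94 = 5.17 ft.
V₂ = q/y₂ = 33.9/5.17 = 6.55 ft/s. E₁ = y₁ + V₁²/2g = 6.68 ft; E₂ = y₂ + V₂²/2g = 5.84 ft. ΔE = E₁ − E₂ = 0.842 ft.

y₂ = 5.17 ft; ΔE = 0.842 ft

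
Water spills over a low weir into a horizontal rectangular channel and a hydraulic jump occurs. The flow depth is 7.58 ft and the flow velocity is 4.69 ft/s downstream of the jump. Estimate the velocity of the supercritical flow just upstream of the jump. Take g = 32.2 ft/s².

V₁ = 30.1 ft/s

Fr₂ = V₂/√(g·y₂) = 4.69/√(32.2×7.58) = 0.300.
From the momentum equation (using Fr₂), y₁/y₂ = ½[√(1 + 8Fr₂²) − 1] = ½[√1.721 − 1] = 0.156.
y₁ = 0.156 × 7.58 = 1.18 ft.
V₁ = q/y₁ = 35.6/1.18 = 30.1 ft/s.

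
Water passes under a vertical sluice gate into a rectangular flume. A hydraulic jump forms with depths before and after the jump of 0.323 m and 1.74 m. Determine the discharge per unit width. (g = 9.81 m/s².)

For a rectangular channel the momentum equation gives q² = ½·g·y₁·y₂·(y₁ + y₂) = ½×9.81×0.323×1.74×2.06 = 5.69.
q = √5.69 = 2.38 m²/s.

q = 2.38 m²/s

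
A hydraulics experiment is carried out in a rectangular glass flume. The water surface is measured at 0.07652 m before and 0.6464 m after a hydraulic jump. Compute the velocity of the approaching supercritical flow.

V₁ = 5.473 m/s

For a rectangular channel the momentum equation gives q² = ½·g·y₁·y₂·(y₁ + y₂) = ½×9.81×0.07652×0.6464×0.7229 = 0.1754.
q = √0.1754 = 0.4188 m²/s.
V₁ = q/y₁ = 0.4188/0.07652 = 5.473 m/s.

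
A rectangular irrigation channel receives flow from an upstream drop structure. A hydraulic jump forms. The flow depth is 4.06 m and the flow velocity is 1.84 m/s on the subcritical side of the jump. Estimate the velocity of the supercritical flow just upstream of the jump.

Fr₂ = V₂/√(g·y₂) = 1.84/√(9.81×4.06) = 0.292.
Since the conjugate-depth ratio holds either way, y₁/y₂ = ½[√(1 + 8Fr₂²) − 1] = ½[√1.680 − 1] = 0.148.
y₁ = 0.148 × 4.06 = 0.601 m.
V₁ = q/y₁ = 7.47/0.601 = 12.4 m/s.

V₁ = 12.4 m/s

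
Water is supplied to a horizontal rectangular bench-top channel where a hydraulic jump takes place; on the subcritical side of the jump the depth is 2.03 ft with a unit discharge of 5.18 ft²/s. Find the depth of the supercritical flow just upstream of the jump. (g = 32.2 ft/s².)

y₁ = 0.346 ft

V₂ = q/y₂ = 5.18/2.03 = 2.55 ft/s; Fr₂ = V₂/√(g·y₂) = 0.316.
From the momentum equation (using Fr₂), y₁/y₂ = ½[√(1 + 8Fr₂²) − 1] = ½[√1.797 − 1] = 0.170.
y₁ = 0.170 × 2.03 = 0.346 ft.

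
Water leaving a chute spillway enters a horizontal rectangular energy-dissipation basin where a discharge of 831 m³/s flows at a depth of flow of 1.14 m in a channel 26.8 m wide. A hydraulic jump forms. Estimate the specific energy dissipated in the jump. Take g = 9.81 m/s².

ΔE = 26.0 m

q = Q/b = 831/26.8 = 31.0 m²/s; V₁ = q/y₁ = 27.2 m/s. Fr₁ = V₁/√(g·y₁) = 8.13.
Bélanger equation: y₂/y₁ = ½[√(1 + 8Fr₁²) − 1] = ½[√530.2 − 1] = 11.0.
y₂ = 11.0 × 1.14 = 12.6 m.
Head loss: ΔE = (y₂ − y₁)³/(4y₁y₂) = (12.6 − 1.14)³/(4×1.14×12.6) = 1487/57.3 = 26.0 m.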